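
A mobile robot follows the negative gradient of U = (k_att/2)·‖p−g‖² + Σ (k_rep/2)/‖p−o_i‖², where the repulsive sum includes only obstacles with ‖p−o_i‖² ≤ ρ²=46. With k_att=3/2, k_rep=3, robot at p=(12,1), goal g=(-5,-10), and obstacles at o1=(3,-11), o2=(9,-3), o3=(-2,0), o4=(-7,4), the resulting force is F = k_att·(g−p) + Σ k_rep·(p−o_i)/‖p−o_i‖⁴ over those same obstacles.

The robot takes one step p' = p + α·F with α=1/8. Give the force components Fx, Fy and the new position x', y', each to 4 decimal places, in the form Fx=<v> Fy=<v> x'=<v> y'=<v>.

Fx=-25.4856 Fy=-16.4808 x'=8.8143 y'=-1.0601

F_att = 3/2·(g−p) = 3/2·(-17,-11) = (-25.5000,-16.5000)
o1: d²=225 > ρ²=46 → inactive
o2: d²=25 ≤ ρ²=46; F_rep = 3·(3,4)/25² = (0.0144,0.0192)
o3: d²=197 > ρ²=46 → inactive
o4: d²=370 > ρ²=46 → inactive
F = F_att + ΣF_rep = (-25.4856,-16.4808)
p' = p + 1/8·F = (8.8143,-1.0601)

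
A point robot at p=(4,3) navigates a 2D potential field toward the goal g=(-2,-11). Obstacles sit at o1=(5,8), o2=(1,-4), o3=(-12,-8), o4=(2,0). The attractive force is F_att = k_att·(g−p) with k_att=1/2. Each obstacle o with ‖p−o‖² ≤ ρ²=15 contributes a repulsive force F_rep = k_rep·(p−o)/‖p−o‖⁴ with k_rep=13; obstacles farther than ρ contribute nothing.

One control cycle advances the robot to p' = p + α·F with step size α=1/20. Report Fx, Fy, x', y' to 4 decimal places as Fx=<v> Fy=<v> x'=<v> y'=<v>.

F_att = 1/2·(g−p) = 1/2·(-6,-14) = (-3.0000,-7.0000)
o1: d²=26 > ρ²=15 → inactive
o2: d²=58 > ρ²=15 → inactive
o3: d²=377 > ρ²=15 → inactive
o4: d²=13 ≤ ρ²=15; F_rep = 13·(2,3)/13² = (0.1538,0.2308)
F = F_att + ΣF_rep = (-2.8462,-6.7692)
p' = p + 1/20·F = (3.8577,2.6615)

Fx=-2.8462 Fy=-6.7692 x'=3.8577 y'=2.6615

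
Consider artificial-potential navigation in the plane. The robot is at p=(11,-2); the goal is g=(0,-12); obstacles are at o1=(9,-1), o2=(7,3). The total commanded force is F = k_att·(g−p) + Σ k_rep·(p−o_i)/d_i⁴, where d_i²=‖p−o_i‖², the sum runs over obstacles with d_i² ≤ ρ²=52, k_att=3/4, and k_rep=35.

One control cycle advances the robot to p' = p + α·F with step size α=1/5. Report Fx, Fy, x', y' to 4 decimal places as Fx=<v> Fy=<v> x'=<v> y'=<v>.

F_att = 3/4·(g−p) = 3/4·(-11,-10) = (-8.2500,-7.5000)
o1: d²=5 ≤ ρ²=52; F_rep = 35·(2,-1)/5² = (2.8000,-1.4000)
o2: d²=41 ≤ ρ²=52; F_rep = 35·(4,-5)/41² = (0.0833,-0.1041)
F = F_att + ΣF_rep = (-5.3667,-9.0041)
p' = p + 1/5·F = (9.9267,-3.8008)

Fx=-5.3667 Fy=-9.0041 x'=9.9267 y'=-3.8008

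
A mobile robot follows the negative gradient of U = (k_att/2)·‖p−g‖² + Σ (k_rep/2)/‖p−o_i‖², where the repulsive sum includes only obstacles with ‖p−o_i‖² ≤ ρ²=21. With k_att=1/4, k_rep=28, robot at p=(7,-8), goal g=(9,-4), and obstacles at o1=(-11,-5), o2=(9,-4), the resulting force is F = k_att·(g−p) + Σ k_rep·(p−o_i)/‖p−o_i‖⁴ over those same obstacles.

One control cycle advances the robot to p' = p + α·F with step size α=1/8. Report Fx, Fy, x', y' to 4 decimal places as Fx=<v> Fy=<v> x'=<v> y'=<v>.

Fx=0.3600 Fy=0.7200 x'=7.0450 y'=-7.9100

F_att = 1/4·(g−p) = 1/4·(2,4) = (0.5000,1.0000)
o1: d²=333 > ρ²=21 → inactive
o2: d²=20 ≤ ρ²=21; F_rep = 28·(-2,-4)/20² = (-0.1400,-0.2800)
F = F_att + ΣF_rep = (0.3600,0.7200)
p' = p + 1/8·F = (7.0450,-7.9100)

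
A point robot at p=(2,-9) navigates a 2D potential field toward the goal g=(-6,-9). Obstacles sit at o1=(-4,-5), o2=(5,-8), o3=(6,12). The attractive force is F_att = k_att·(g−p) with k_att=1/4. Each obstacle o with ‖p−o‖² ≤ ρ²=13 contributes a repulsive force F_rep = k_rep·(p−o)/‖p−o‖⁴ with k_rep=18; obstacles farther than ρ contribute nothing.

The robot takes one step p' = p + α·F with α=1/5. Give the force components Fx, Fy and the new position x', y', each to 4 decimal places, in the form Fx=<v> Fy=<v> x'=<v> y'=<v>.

F_att = 1/4·(g−p) = 1/4·(-8,0) = (-2.0000,0.0000)
o1: d²=52 > ρ²=13 → inactive
o2: d²=10 ≤ ρ²=13; F_rep = 18·(-3,-1)/10² = (-0.5400,-0.1800)
o3: d²=457 > ρ²=13 → inactive
F = F_att + ΣF_rep = (-2.5400,-0.1800)
p' = p + 1/5·F = (1.4920,-9.0360)

Fx=-2.5400 Fy=-0.1800 x'=1.4920 y'=-9.0360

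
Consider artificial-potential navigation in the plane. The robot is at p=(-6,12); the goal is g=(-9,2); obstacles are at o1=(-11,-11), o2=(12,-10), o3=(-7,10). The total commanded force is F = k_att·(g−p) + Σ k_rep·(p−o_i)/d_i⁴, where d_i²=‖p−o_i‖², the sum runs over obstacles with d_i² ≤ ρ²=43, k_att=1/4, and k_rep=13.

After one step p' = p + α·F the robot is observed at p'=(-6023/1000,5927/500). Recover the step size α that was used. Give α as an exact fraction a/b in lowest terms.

α = 1/10

F_att = 1/4·(g−p) = 1/4·(-3,-10) = (-0.7500,-2.5000)
o1: d²=554 > ρ²=43 → inactive
o2: d²=808 > ρ²=43 → inactive
o3: d²=5 ≤ ρ²=43; F_rep = 13·(1,2)/5² = (0.5200,1.0400)
F = F_att + ΣF_rep = (-0.2300,-1.4600)
Δp = p'−p = (-0.0230,-0.1460); α = Δx/Fx = (-23/1000) / (-23/100) = 1/10
check: Δy/Fy = (-73/500) / (-73/50) = 1/10 ✓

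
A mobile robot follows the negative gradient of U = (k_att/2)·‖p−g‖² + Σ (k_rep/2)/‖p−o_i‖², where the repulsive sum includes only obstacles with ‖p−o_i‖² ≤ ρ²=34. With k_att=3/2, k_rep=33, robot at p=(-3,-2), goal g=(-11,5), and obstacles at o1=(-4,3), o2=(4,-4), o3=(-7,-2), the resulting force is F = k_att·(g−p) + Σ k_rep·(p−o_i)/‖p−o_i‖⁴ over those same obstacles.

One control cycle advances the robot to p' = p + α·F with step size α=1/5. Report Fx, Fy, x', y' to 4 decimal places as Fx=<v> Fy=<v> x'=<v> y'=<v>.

Fx=-11.4356 Fy=10.2559 x'=-5.2871 y'=0.0512

F_att = 3/2·(g−p) = 3/2·(-8,7) = (-12.0000,10.5000)
o1: d²=26 ≤ ρ²=34; F_rep = 33·(1,-5)/26² = (0.0488,-0.2441)
o2: d²=53 > ρ²=34 → inactive
o3: d²=16 ≤ ρ²=34; F_rep = 33·(4,0)/16² = (0.5156,0.0000)
F = F_att + ΣF_rep = (-11.4356,10.2559)
p' = p + 1/5·F = (-5.2871,0.0512)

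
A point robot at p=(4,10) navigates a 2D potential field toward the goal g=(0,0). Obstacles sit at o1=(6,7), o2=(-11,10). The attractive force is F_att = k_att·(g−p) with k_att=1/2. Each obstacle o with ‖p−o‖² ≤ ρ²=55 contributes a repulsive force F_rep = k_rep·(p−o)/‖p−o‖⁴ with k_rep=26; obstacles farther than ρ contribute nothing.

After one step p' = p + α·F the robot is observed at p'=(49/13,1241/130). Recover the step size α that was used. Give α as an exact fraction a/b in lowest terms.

α = 1/10

F_att = 1/2·(g−p) = 1/2·(-4,-10) = (-2.0000,-5.0000)
o1: d²=13 ≤ ρ²=55; F_rep = 26·(-2,3)/13² = (-0.3077,0.4615)
o2: d²=225 > ρ²=55 → inactive
F = F_att + ΣF_rep = (-2.3077,-4.5385)
Δp = p'−p = (-0.2308,-0.4538); α = Δx/Fx = (-3/13) / (-30/13) = 1/10
check: Δy/Fy = (-59/130) / (-59/13) = 1/10 ✓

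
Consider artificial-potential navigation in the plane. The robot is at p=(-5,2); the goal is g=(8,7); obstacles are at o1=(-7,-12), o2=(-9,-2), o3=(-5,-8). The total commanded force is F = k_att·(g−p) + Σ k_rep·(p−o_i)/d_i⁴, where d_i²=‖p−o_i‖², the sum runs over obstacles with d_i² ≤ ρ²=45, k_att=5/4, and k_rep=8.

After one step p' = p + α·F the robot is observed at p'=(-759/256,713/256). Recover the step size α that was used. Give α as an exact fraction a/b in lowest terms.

α = 1/8

F_att = 5/4·(g−p) = 5/4·(13,5) = (16.2500,6.2500)
o1: d²=200 > ρ²=45 → inactive
o2: d²=32 ≤ ρ²=45; F_rep = 8·(4,4)/32² = (0.0312,0.0312)
o3: d²=100 > ρ²=45 → inactive
F = F_att + ΣF_rep = (16.2812,6.2812)
Δp = p'−p = (2.0352,0.7852); α = Δx/Fx = (521/256) / (521/32) = 1/8
check: Δy/Fy = (201/256) / (201/32) = 1/8 ✓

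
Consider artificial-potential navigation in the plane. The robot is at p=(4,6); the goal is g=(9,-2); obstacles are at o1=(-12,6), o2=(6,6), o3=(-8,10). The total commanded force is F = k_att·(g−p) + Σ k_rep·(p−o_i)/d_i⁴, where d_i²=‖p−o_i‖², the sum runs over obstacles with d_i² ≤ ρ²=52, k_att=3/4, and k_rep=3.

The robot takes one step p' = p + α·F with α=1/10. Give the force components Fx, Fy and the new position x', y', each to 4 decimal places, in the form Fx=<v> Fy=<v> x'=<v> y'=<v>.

F_att = 3/4·(g−p) = 3/4·(5,-8) = (3.7500,-6.0000)
o1: d²=256 > ρ²=52 → inactive
o2: d²=4 ≤ ρ²=52; F_rep = 3·(-2,0)/4² = (-0.3750,0.0000)
o3: d²=160 > ρ²=52 → inactive
F = F_att + ΣF_rep = (3.3750,-6.0000)
p' = p + 1/10·F = (4.3375,5.4000)

Fx=3.3750 Fy=-6.0000 x'=4.3375 y'=5.4000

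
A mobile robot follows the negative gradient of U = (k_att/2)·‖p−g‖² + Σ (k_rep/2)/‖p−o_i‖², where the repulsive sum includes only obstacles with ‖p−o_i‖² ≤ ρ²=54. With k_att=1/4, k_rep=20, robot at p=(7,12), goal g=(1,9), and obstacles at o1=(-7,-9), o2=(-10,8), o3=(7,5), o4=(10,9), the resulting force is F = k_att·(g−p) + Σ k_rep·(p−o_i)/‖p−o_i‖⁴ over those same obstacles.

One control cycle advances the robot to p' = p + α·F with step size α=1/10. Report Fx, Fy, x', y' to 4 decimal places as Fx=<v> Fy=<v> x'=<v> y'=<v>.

F_att = 1/4·(g−p) = 1/4·(-6,-3) = (-1.5000,-0.7500)
o1: d²=637 > ρ²=54 → inactive
o2: d²=305 > ρ²=54 → inactive
o3: d²=49 ≤ ρ²=54; F_rep = 20·(0,7)/49² = (0.0000,0.0583)
o4: d²=18 ≤ ρ²=54; F_rep = 20·(-3,3)/18² = (-0.1852,0.1852)
F = F_att + ΣF_rep = (-1.6852,-0.5065)
p' = p + 1/10·F = (6.8315,11.9493)

Fx=-1.6852 Fy=-0.5065 x'=6.8315 y'=11.9493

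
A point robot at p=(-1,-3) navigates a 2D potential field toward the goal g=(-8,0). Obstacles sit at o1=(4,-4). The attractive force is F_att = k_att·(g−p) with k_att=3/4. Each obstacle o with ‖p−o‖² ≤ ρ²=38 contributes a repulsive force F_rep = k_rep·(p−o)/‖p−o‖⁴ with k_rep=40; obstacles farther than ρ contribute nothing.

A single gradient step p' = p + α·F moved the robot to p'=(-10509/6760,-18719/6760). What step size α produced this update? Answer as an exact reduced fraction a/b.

α = 1/10

F_att = 3/4·(g−p) = 3/4·(-7,3) = (-5.2500,2.2500)
o1: d²=26 ≤ ρ²=38; F_rep = 40·(-5,1)/26² = (-0.2959,0.0592)
F = F_att + ΣF_rep = (-5.5459,2.3092)
Δp = p'−p = (-0.5546,0.2309); α = Δx/Fx = (-3749/6760) / (-3749/676) = 1/10
check: Δy/Fy = (1561/6760) / (1561/676) = 1/10 ✓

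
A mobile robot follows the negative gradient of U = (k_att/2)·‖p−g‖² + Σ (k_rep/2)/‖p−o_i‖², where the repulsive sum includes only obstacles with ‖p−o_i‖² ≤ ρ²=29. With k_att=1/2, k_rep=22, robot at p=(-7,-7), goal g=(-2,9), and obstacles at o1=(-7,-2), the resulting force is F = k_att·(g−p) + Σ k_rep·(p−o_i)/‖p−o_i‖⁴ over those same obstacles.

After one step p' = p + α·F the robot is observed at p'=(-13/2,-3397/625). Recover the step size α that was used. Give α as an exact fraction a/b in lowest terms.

α = 1/5

F_att = 1/2·(g−p) = 1/2·(5,16) = (2.5000,8.0000)
o1: d²=25 ≤ ρ²=29; F_rep = 22·(0,-5)/25² = (0.0000,-0.1760)
F = F_att + ΣF_rep = (2.5000,7.8240)
Δp = p'−p = (0.5000,1.5648); α = Δx/Fx = (1/2) / (5/2) = 1/5
check: Δy/Fy = (978/625) / (978/125) = 1/5 ✓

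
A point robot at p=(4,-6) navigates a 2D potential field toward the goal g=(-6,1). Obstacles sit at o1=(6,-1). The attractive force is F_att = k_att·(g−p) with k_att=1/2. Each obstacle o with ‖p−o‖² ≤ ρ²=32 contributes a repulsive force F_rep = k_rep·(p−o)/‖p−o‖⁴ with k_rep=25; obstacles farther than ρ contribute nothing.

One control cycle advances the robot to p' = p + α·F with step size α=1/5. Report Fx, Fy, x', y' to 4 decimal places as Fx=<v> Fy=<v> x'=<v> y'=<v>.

F_att = 1/2·(g−p) = 1/2·(-10,7) = (-5.0000,3.5000)
o1: d²=29 ≤ ρ²=32; F_rep = 25·(-2,-5)/29² = (-0.0595,-0.1486)
F = F_att + ΣF_rep = (-5.0595,3.3514)
p' = p + 1/5·F = (2.9881,-5.3297)

Fx=-5.0595 Fy=3.3514 x'=2.9881 y'=-5.3297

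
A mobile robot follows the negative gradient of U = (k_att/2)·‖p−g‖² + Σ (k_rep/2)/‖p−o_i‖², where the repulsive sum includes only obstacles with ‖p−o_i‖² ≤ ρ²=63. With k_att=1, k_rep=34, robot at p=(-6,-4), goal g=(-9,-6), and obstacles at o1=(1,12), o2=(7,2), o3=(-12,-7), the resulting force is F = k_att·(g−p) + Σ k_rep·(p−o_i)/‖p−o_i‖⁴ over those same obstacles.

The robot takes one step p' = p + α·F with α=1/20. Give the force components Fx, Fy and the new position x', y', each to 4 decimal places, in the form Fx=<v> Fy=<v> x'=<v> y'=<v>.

Fx=-2.8993 Fy=-1.9496 x'=-6.1450 y'=-4.0975

F_att = 1·(g−p) = 1·(-3,-2) = (-3.0000,-2.0000)
o1: d²=305 > ρ²=63 → inactive
o2: d²=205 > ρ²=63 → inactive
o3: d²=45 ≤ ρ²=63; F_rep = 34·(6,3)/45² = (0.1007,0.0504)
F = F_att + ΣF_rep = (-2.8993,-1.9496)
p' = p + 1/20·F = (-6.1450,-4.0975)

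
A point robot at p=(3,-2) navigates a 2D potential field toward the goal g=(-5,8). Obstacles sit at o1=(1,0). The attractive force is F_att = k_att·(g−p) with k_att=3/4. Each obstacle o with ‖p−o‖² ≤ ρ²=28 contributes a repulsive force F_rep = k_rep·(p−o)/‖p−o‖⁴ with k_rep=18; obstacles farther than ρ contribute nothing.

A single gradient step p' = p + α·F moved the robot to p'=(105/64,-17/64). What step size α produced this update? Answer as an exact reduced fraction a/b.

F_att = 3/4·(g−p) = 3/4·(-8,10) = (-6.0000,7.5000)
o1: d²=8 ≤ ρ²=28; F_rep = 18·(2,-2)/8² = (0.5625,-0.5625)
F = F_att + ΣF_rep = (-5.4375,6.9375)
Δp = p'−p = (-1.3594,1.7344); α = Δx/Fx = (-87/64) / (-87/16) = 1/4
check: Δy/Fy = (111/64) / (111/16) = 1/4 ✓

α = 1/4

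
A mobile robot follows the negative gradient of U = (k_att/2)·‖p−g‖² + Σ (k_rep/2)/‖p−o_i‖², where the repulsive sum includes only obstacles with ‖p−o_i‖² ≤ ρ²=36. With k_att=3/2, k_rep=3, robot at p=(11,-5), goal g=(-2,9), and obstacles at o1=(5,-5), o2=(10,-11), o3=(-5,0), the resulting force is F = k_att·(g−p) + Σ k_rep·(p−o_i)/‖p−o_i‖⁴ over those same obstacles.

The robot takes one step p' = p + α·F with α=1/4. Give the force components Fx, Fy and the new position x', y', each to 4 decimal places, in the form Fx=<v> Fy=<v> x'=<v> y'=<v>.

Fx=-19.4861 Fy=21.0000 x'=6.1285 y'=0.2500

F_att = 3/2·(g−p) = 3/2·(-13,14) = (-19.5000,21.0000)
o1: d²=36 ≤ ρ²=36; F_rep = 3·(6,0)/36² = (0.0139,0.0000)
o2: d²=37 > ρ²=36 → inactive
o3: d²=281 > ρ²=36 → inactive
F = F_att + ΣF_rep = (-19.4861,21.0000)
p' = p + 1/4·F = (6.1285,0.2500)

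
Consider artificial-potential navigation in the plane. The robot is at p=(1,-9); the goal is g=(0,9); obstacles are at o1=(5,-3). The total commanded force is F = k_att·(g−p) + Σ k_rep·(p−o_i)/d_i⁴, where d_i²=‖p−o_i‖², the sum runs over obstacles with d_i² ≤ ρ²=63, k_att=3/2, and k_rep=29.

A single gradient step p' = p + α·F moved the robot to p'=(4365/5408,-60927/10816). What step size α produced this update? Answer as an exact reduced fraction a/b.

α = 1/8

F_att = 3/2·(g−p) = 3/2·(-1,18) = (-1.5000,27.0000)
o1: d²=52 ≤ ρ²=63; F_rep = 29·(-4,-6)/52² = (-0.0429,-0.0643)
F = F_att + ΣF_rep = (-1.5429,26.9357)
Δp = p'−p = (-0.1929,3.3670); α = Δx/Fx = (-1043/5408) / (-1043/676) = 1/8
check: Δy/Fy = (36417/10816) / (36417/1352) = 1/8 ✓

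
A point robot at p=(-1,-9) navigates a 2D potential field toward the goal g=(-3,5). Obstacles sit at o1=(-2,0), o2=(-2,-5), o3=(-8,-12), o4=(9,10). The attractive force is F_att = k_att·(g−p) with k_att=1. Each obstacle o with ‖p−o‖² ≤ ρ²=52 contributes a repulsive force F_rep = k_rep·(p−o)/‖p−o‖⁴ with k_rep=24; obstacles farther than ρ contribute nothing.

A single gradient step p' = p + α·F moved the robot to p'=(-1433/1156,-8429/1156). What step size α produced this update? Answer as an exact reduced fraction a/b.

α = 1/8

F_att = 1·(g−p) = 1·(-2,14) = (-2.0000,14.0000)
o1: d²=82 > ρ²=52 → inactive
o2: d²=17 ≤ ρ²=52; F_rep = 24·(1,-4)/17² = (0.0830,-0.3322)
o3: d²=58 > ρ²=52 → inactive
o4: d²=461 > ρ²=52 → inactive
F = F_att + ΣF_rep = (-1.9170,13.6678)
Δp = p'−p = (-0.2396,1.7085); α = Δx/Fx = (-277/1156) / (-554/289) = 1/8
check: Δy/Fy = (1975/1156) / (3950/289) = 1/8 ✓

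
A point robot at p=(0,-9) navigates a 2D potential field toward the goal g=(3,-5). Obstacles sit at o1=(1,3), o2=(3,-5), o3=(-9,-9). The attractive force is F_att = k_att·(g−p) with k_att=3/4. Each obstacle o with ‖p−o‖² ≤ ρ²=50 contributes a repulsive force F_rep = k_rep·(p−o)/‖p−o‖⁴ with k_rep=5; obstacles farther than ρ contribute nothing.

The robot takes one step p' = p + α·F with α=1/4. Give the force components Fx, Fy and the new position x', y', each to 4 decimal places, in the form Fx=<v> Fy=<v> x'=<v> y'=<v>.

Fx=2.2260 Fy=2.9680 x'=0.5565 y'=-8.2580

F_att = 3/4·(g−p) = 3/4·(3,4) = (2.2500,3.0000)
o1: d²=145 > ρ²=50 → inactive
o2: d²=25 ≤ ρ²=50; F_rep = 5·(-3,-4)/25² = (-0.0240,-0.0320)
o3: d²=81 > ρ²=50 → inactive
F = F_att + ΣF_rep = (2.2260,2.9680)
p' = p + 1/4·F = (0.5565,-8.2580)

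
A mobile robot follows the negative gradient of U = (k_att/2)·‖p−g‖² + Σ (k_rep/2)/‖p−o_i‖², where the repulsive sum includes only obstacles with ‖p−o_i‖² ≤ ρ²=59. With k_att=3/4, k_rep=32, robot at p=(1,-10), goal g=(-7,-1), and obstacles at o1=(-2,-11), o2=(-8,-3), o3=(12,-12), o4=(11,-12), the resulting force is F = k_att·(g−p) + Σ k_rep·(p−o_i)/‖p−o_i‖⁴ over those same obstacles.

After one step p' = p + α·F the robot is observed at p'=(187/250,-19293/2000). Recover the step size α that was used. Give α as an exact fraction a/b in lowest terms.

α = 1/20

F_att = 3/4·(g−p) = 3/4·(-8,9) = (-6.0000,6.7500)
o1: d²=10 ≤ ρ²=59; F_rep = 32·(3,1)/10² = (0.9600,0.3200)
o2: d²=130 > ρ²=59 → inactive
o3: d²=125 > ρ²=59 → inactive
o4: d²=104 > ρ²=59 → inactive
F = F_att + ΣF_rep = (-5.0400,7.0700)
Δp = p'−p = (-0.2520,0.3535); α = Δx/Fx = (-63/250) / (-126/25) = 1/20
check: Δy/Fy = (707/2000) / (707/100) = 1/20 ✓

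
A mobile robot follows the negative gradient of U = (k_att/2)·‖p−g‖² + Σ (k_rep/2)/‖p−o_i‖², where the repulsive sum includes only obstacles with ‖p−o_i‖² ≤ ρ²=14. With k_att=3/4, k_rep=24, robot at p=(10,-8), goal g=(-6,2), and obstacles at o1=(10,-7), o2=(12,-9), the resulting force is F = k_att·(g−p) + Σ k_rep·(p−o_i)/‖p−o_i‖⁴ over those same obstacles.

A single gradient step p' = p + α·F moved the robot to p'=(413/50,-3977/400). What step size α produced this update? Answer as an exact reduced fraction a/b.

F_att = 3/4·(g−p) = 3/4·(-16,10) = (-12.0000,7.5000)
o1: d²=1 ≤ ρ²=14; F_rep = 24·(0,-1)/1² = (0.0000,-24.0000)
o2: d²=5 ≤ ρ²=14; F_rep = 24·(-2,1)/5² = (-1.9200,0.9600)
F = F_att + ΣF_rep = (-13.9200,-15.5400)
Δp = p'−p = (-1.7400,-1.9425); α = Δx/Fx = (-87/50) / (-348/25) = 1/8
check: Δy/Fy = (-777/400) / (-777/50) = 1/8 ✓

α = 1/8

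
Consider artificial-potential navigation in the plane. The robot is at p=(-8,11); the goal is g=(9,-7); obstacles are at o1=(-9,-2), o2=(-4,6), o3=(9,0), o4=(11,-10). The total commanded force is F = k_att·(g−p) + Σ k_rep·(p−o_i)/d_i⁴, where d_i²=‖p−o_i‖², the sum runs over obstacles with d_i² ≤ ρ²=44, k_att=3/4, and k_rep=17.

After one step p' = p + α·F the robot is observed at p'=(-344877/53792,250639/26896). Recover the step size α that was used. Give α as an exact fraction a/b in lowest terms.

α = 1/8

F_att = 3/4·(g−p) = 3/4·(17,-18) = (12.7500,-13.5000)
o1: d²=170 > ρ²=44 → inactive
o2: d²=41 ≤ ρ²=44; F_rep = 17·(-4,5)/41² = (-0.0405,0.0506)
o3: d²=410 > ρ²=44 → inactive
o4: d²=802 > ρ²=44 → inactive
F = F_att + ΣF_rep = (12.7095,-13.4494)
Δp = p'−p = (1.5887,-1.6812); α = Δx/Fx = (85459/53792) / (85459/6724) = 1/8
check: Δy/Fy = (-45217/26896) / (-45217/3362) = 1/8 ✓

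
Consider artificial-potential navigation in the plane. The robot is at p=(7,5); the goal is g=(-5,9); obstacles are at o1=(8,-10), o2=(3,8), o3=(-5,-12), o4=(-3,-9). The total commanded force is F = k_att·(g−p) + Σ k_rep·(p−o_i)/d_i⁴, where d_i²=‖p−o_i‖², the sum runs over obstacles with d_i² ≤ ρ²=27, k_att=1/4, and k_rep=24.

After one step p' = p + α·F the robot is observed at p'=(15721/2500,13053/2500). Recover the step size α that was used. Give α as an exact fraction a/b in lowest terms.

F_att = 1/4·(g−p) = 1/4·(-12,4) = (-3.0000,1.0000)
o1: d²=226 > ρ²=27 → inactive
o2: d²=25 ≤ ρ²=27; F_rep = 24·(4,-3)/25² = (0.1536,-0.1152)
o3: d²=433 > ρ²=27 → inactive
o4: d²=296 > ρ²=27 → inactive
F = F_att + ΣF_rep = (-2.8464,0.8848)
Δp = p'−p = (-0.7116,0.2212); α = Δx/Fx = (-1779/2500) / (-1779/625) = 1/4
check: Δy/Fy = (553/2500) / (553/625) = 1/4 ✓

α = 1/4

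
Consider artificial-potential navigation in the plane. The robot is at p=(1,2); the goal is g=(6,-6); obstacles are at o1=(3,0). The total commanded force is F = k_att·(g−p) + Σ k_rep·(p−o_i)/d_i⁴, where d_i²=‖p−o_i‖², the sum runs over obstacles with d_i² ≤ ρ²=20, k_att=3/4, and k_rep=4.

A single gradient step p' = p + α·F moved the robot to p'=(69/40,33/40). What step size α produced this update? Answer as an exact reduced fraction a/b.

α = 1/5

F_att = 3/4·(g−p) = 3/4·(5,-8) = (3.7500,-6.0000)
o1: d²=8 ≤ ρ²=20; F_rep = 4·(-2,2)/8² = (-0.1250,0.1250)
F = F_att + ΣF_rep = (3.6250,-5.8750)
Δp = p'−p = (0.7250,-1.1750); α = Δx/Fx = (29/40) / (29/8) = 1/5
check: Δy/Fy = (-47/40) / (-47/8) = 1/5 ✓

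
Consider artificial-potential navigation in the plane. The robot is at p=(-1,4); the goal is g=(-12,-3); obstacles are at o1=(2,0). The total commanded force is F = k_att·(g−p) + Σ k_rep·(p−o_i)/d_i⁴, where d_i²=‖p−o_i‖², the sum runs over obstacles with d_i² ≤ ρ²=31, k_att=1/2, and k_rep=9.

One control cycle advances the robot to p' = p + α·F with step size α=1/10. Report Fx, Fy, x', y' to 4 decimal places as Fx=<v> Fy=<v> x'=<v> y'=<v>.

Fx=-5.5432 Fy=-3.4424 x'=-1.5543 y'=3.6558

F_att = 1/2·(g−p) = 1/2·(-11,-7) = (-5.5000,-3.5000)
o1: d²=25 ≤ ρ²=31; F_rep = 9·(-3,4)/25² = (-0.0432,0.0576)
F = F_att + ΣF_rep = (-5.5432,-3.4424)
p' = p + 1/10·F = (-1.5543,3.6558)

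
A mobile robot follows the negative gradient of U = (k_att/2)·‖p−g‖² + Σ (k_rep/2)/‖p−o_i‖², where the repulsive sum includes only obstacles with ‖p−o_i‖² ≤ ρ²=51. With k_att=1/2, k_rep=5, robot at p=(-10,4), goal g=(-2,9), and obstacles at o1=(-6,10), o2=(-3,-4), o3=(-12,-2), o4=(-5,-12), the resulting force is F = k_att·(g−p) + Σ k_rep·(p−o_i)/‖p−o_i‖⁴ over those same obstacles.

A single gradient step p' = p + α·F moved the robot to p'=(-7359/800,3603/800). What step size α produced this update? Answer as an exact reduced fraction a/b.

α = 1/5

F_att = 1/2·(g−p) = 1/2·(8,5) = (4.0000,2.5000)
o1: d²=52 > ρ²=51 → inactive
o2: d²=113 > ρ²=51 → inactive
o3: d²=40 ≤ ρ²=51; F_rep = 5·(2,6)/40² = (0.0063,0.0187)
o4: d²=281 > ρ²=51 → inactive
F = F_att + ΣF_rep = (4.0062,2.5187)
Δp = p'−p = (0.8013,0.5038); α = Δx/Fx = (641/800) / (641/160) = 1/5
check: Δy/Fy = (403/800) / (403/160) = 1/5 ✓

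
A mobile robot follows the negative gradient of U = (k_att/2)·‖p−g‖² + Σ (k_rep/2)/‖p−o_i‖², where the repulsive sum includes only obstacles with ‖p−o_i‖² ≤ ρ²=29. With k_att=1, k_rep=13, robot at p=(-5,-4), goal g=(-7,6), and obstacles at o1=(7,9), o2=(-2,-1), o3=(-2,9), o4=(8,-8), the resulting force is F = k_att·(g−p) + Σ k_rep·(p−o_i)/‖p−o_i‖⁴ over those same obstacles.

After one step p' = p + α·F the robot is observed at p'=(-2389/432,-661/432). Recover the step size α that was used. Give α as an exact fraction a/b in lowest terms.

α = 1/4

F_att = 1·(g−p) = 1·(-2,10) = (-2.0000,10.0000)
o1: d²=313 > ρ²=29 → inactive
o2: d²=18 ≤ ρ²=29; F_rep = 13·(-3,-3)/18² = (-0.1204,-0.1204)
o3: d²=178 > ρ²=29 → inactive
o4: d²=185 > ρ²=29 → inactive
F = F_att + ΣF_rep = (-2.1204,9.8796)
Δp = p'−p = (-0.5301,2.4699); α = Δx/Fx = (-229/432) / (-229/108) = 1/4
check: Δy/Fy = (1067/432) / (1067/108) = 1/4 ✓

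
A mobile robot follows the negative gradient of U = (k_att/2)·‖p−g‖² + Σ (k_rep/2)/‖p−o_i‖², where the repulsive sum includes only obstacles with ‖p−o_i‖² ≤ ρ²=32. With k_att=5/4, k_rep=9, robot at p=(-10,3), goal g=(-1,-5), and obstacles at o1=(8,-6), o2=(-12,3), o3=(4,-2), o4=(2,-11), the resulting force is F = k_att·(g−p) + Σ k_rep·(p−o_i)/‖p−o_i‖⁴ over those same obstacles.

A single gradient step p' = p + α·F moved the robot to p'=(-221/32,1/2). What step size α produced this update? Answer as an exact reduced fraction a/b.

F_att = 5/4·(g−p) = 5/4·(9,-8) = (11.2500,-10.0000)
o1: d²=405 > ρ²=32 → inactive
o2: d²=4 ≤ ρ²=32; F_rep = 9·(2,0)/4² = (1.1250,0.0000)
o3: d²=221 > ρ²=32 → inactive
o4: d²=340 > ρ²=32 → inactive
F = F_att + ΣF_rep = (12.3750,-10.0000)
Δp = p'−p = (3.0938,-2.5000); α = Δx/Fx = (99/32) / (99/8) = 1/4
check: Δy/Fy = (-5/2) / (-10) = 1/4 ✓

α = 1/4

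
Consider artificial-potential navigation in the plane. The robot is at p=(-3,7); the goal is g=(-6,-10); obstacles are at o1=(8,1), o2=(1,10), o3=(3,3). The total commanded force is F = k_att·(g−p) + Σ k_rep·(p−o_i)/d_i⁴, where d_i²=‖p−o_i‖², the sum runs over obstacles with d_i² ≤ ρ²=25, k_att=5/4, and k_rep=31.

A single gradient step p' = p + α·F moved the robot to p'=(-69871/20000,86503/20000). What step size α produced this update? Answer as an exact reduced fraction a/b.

α = 1/8

F_att = 5/4·(g−p) = 5/4·(-3,-17) = (-3.7500,-21.2500)
o1: d²=157 > ρ²=25 → inactive
o2: d²=25 ≤ ρ²=25; F_rep = 31·(-4,-3)/25² = (-0.1984,-0.1488)
o3: d²=52 > ρ²=25 → inactive
F = F_att + ΣF_rep = (-3.9484,-21.3988)
Δp = p'−p = (-0.4935,-2.6749); α = Δx/Fx = (-9871/20000) / (-9871/2500) = 1/8
check: Δy/Fy = (-53497/20000) / (-53497/2500) = 1/8 ✓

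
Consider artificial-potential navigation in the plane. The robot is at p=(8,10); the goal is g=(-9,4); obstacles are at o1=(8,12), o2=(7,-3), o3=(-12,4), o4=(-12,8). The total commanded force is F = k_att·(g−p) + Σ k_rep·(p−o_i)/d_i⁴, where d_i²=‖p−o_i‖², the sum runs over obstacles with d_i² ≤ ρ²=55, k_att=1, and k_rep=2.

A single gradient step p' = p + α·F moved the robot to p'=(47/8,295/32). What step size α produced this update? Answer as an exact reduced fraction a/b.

α = 1/8

F_att = 1·(g−p) = 1·(-17,-6) = (-17.0000,-6.0000)
o1: d²=4 ≤ ρ²=55; F_rep = 2·(0,-2)/4² = (0.0000,-0.2500)
o2: d²=170 > ρ²=55 → inactive
o3: d²=436 > ρ²=55 → inactive
o4: d²=404 > ρ²=55 → inactive
F = F_att + ΣF_rep = (-17.0000,-6.2500)
Δp = p'−p = (-2.1250,-0.7812); α = Δx/Fx = (-17/8) / (-17) = 1/8
check: Δy/Fy = (-25/32) / (-25/4) = 1/8 ✓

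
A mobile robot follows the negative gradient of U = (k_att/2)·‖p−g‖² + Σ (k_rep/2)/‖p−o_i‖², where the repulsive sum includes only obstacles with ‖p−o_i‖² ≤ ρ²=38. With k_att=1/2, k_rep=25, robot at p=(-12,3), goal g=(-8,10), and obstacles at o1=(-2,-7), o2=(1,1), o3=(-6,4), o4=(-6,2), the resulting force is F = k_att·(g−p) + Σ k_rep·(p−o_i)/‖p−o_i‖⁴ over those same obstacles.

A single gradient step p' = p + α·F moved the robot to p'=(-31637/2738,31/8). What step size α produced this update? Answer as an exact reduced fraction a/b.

α = 1/4

F_att = 1/2·(g−p) = 1/2·(4,7) = (2.0000,3.5000)
o1: d²=200 > ρ²=38 → inactive
o2: d²=173 > ρ²=38 → inactive
o3: d²=37 ≤ ρ²=38; F_rep = 25·(-6,-1)/37² = (-0.1096,-0.0183)
o4: d²=37 ≤ ρ²=38; F_rep = 25·(-6,1)/37² = (-0.1096,0.0183)
F = F_att + ΣF_rep = (1.7809,3.5000)
Δp = p'−p = (0.4452,0.8750); α = Δx/Fx = (1219/2738) / (2438/1369) = 1/4
check: Δy/Fy = (7/8) / (7/2) = 1/4 ✓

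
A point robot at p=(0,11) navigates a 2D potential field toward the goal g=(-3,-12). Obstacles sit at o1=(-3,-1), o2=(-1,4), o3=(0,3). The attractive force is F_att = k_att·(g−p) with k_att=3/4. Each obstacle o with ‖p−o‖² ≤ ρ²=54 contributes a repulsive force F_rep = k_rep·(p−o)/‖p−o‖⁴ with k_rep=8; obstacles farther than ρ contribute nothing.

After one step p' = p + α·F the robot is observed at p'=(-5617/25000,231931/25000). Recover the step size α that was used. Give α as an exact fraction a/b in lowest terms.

α = 1/10

F_att = 3/4·(g−p) = 3/4·(-3,-23) = (-2.2500,-17.2500)
o1: d²=153 > ρ²=54 → inactive
o2: d²=50 ≤ ρ²=54; F_rep = 8·(1,7)/50² = (0.0032,0.0224)
o3: d²=64 > ρ²=54 → inactive
F = F_att + ΣF_rep = (-2.2468,-17.2276)
Δp = p'−p = (-0.2247,-1.7228); α = Δx/Fx = (-5617/25000) / (-5617/2500) = 1/10
check: Δy/Fy = (-43069/25000) / (-43069/2500) = 1/10 ✓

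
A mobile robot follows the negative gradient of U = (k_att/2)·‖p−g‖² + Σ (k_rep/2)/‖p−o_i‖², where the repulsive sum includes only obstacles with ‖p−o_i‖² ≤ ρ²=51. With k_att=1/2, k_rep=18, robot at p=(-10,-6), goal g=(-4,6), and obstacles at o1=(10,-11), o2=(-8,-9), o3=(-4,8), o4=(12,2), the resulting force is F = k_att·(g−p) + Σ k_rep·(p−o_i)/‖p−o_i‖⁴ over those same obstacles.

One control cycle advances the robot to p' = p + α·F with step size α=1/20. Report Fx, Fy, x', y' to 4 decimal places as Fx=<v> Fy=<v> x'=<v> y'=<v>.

Fx=2.7870 Fy=6.3195 x'=-9.8607 y'=-5.6840

F_att = 1/2·(g−p) = 1/2·(6,12) = (3.0000,6.0000)
o1: d²=425 > ρ²=51 → inactive
o2: d²=13 ≤ ρ²=51; F_rep = 18·(-2,3)/13² = (-0.2130,0.3195)
o3: d²=232 > ρ²=51 → inactive
o4: d²=548 > ρ²=51 → inactive
F = F_att + ΣF_rep = (2.7870,6.3195)
p' = p + 1/20·F = (-9.8607,-5.6840)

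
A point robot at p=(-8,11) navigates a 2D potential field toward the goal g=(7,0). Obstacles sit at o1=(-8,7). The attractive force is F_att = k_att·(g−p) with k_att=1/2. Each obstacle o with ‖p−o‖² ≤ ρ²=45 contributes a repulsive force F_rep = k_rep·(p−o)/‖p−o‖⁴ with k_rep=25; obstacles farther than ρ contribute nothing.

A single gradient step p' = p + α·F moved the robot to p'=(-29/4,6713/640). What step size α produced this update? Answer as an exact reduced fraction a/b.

α = 1/10

F_att = 1/2·(g−p) = 1/2·(15,-11) = (7.5000,-5.5000)
o1: d²=16 ≤ ρ²=45; F_rep = 25·(0,4)/16² = (0.0000,0.3906)
F = F_att + ΣF_rep = (7.5000,-5.1094)
Δp = p'−p = (0.7500,-0.5109); α = Δx/Fx = (3/4) / (15/2) = 1/10
check: Δy/Fy = (-327/640) / (-327/64) = 1/10 ✓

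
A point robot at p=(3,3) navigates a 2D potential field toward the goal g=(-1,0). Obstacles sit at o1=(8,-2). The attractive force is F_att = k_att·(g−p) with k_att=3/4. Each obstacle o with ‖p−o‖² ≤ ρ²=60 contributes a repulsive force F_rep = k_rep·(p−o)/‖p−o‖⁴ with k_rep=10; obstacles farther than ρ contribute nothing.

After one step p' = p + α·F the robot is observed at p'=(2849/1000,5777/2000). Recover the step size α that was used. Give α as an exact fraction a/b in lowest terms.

F_att = 3/4·(g−p) = 3/4·(-4,-3) = (-3.0000,-2.2500)
o1: d²=50 ≤ ρ²=60; F_rep = 10·(-5,5)/50² = (-0.0200,0.0200)
F = F_att + ΣF_rep = (-3.0200,-2.2300)
Δp = p'−p = (-0.1510,-0.1115); α = Δx/Fx = (-151/1000) / (-151/50) = 1/20
check: Δy/Fy = (-223/2000) / (-223/100) = 1/20 ✓

α = 1/20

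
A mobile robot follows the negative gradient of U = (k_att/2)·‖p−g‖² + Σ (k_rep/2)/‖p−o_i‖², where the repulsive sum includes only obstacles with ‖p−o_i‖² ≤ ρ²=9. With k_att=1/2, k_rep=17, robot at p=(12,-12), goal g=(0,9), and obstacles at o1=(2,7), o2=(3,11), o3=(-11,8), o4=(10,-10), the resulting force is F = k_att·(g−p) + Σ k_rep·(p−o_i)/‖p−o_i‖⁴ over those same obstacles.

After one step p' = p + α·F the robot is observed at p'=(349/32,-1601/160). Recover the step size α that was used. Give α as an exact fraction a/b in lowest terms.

F_att = 1/2·(g−p) = 1/2·(-12,21) = (-6.0000,10.5000)
o1: d²=461 > ρ²=9 → inactive
o2: d²=610 > ρ²=9 → inactive
o3: d²=929 > ρ²=9 → inactive
o4: d²=8 ≤ ρ²=9; F_rep = 17·(2,-2)/8² = (0.5312,-0.5312)
F = F_att + ΣF_rep = (-5.4688,9.9688)
Δp = p'−p = (-1.0938,1.9937); α = Δx/Fx = (-35/32) / (-175/32) = 1/5
check: Δy/Fy = (319/160) / (319/32) = 1/5 ✓

α = 1/5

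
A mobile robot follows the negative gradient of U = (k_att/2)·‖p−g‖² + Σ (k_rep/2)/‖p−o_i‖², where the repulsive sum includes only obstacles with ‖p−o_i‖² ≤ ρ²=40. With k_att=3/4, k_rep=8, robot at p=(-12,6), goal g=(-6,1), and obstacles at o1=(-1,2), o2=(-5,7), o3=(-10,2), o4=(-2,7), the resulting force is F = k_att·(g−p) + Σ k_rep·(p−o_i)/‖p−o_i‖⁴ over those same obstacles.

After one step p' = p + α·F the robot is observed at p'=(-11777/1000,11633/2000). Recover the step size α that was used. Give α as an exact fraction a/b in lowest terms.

F_att = 3/4·(g−p) = 3/4·(6,-5) = (4.5000,-3.7500)
o1: d²=137 > ρ²=40 → inactive
o2: d²=50 > ρ²=40 → inactive
o3: d²=20 ≤ ρ²=40; F_rep = 8·(-2,4)/20² = (-0.0400,0.0800)
o4: d²=101 > ρ²=40 → inactive
F = F_att + ΣF_rep = (4.4600,-3.6700)
Δp = p'−p = (0.2230,-0.1835); α = Δx/Fx = (223/1000) / (223/50) = 1/20
check: Δy/Fy = (-367/2000) / (-367/100) = 1/20 ✓

α = 1/20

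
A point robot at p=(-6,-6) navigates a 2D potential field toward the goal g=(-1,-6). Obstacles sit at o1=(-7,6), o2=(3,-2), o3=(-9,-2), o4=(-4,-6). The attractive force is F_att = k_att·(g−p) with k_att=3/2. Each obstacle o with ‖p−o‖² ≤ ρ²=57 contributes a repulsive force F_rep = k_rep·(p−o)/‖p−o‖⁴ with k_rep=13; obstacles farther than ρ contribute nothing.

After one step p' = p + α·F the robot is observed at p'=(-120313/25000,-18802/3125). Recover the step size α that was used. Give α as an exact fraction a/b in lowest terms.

α = 1/5

F_att = 3/2·(g−p) = 3/2·(5,0) = (7.5000,0.0000)
o1: d²=145 > ρ²=57 → inactive
o2: d²=97 > ρ²=57 → inactive
o3: d²=25 ≤ ρ²=57; F_rep = 13·(3,-4)/25² = (0.0624,-0.0832)
o4: d²=4 ≤ ρ²=57; F_rep = 13·(-2,0)/4² = (-1.6250,0.0000)
F = F_att + ΣF_rep = (5.9374,-0.0832)
Δp = p'−p = (1.1875,-0.0166); α = Δx/Fx = (29687/25000) / (29687/5000) = 1/5
check: Δy/Fy = (-52/3125) / (-52/625) = 1/5 ✓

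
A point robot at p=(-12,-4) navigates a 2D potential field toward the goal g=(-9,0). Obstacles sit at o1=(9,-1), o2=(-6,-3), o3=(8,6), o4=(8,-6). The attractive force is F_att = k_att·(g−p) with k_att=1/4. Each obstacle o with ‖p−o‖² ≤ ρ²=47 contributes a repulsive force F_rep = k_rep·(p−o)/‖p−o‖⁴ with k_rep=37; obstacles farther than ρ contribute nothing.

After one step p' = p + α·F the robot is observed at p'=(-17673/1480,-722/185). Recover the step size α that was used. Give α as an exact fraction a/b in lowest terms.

α = 1/10

F_att = 1/4·(g−p) = 1/4·(3,4) = (0.7500,1.0000)
o1: d²=450 > ρ²=47 → inactive
o2: d²=37 ≤ ρ²=47; F_rep = 37·(-6,-1)/37² = (-0.1622,-0.0270)
o3: d²=500 > ρ²=47 → inactive
o4: d²=404 > ρ²=47 → inactive
F = F_att + ΣF_rep = (0.5878,0.9730)
Δp = p'−p = (0.0588,0.0973); α = Δx/Fx = (87/1480) / (87/148) = 1/10
check: Δy/Fy = (18/185) / (36/37) = 1/10 ✓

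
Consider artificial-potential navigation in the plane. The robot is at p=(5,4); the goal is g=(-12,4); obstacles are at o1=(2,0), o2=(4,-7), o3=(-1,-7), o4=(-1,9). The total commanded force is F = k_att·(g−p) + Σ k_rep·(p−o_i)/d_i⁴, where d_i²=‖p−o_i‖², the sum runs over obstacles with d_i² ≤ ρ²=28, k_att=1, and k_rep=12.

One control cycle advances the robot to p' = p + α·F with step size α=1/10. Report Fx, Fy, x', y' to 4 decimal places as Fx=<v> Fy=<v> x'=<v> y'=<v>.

Fx=-16.9424 Fy=0.0768 x'=3.3058 y'=4.0077

F_att = 1·(g−p) = 1·(-17,0) = (-17.0000,0.0000)
o1: d²=25 ≤ ρ²=28; F_rep = 12·(3,4)/25² = (0.0576,0.0768)
o2: d²=122 > ρ²=28 → inactive
o3: d²=157 > ρ²=28 → inactive
o4: d²=61 > ρ²=28 → inactive
F = F_att + ΣF_rep = (-16.9424,0.0768)
p' = p + 1/10·F = (3.3058,4.0077)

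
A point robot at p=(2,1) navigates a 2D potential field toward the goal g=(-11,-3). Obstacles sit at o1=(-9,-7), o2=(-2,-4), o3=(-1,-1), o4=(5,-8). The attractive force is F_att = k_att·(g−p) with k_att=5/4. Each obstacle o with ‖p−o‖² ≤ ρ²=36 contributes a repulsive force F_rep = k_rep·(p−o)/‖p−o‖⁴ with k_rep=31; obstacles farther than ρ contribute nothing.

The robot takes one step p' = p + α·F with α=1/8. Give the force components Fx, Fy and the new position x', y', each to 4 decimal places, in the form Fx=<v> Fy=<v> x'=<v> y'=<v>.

Fx=-15.6997 Fy=-4.6331 x'=0.0375 y'=0.4209

F_att = 5/4·(g−p) = 5/4·(-13,-4) = (-16.2500,-5.0000)
o1: d²=185 > ρ²=36 → inactive
o2: d²=41 > ρ²=36 → inactive
o3: d²=13 ≤ ρ²=36; F_rep = 31·(3,2)/13² = (0.5503,0.3669)
o4: d²=90 > ρ²=36 → inactive
F = F_att + ΣF_rep = (-15.6997,-4.6331)
p' = p + 1/8·F = (0.0375,0.4209)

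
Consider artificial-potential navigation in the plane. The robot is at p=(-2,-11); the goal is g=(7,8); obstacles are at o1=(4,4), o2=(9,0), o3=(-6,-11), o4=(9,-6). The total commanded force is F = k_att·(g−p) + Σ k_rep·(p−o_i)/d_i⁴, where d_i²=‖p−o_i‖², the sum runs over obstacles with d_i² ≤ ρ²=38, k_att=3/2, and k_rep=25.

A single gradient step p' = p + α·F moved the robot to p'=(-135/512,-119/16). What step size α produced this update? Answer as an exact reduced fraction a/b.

α = 1/8

F_att = 3/2·(g−p) = 3/2·(9,19) = (13.5000,28.5000)
o1: d²=261 > ρ²=38 → inactive
o2: d²=242 > ρ²=38 → inactive
o3: d²=16 ≤ ρ²=38; F_rep = 25·(4,0)/16² = (0.3906,0.0000)
o4: d²=146 > ρ²=38 → inactive
F = F_att + ΣF_rep = (13.8906,28.5000)
Δp = p'−p = (1.7363,3.5625); α = Δx/Fx = (889/512) / (889/64) = 1/8
check: Δy/Fy = (57/16) / (57/2) = 1/8 ✓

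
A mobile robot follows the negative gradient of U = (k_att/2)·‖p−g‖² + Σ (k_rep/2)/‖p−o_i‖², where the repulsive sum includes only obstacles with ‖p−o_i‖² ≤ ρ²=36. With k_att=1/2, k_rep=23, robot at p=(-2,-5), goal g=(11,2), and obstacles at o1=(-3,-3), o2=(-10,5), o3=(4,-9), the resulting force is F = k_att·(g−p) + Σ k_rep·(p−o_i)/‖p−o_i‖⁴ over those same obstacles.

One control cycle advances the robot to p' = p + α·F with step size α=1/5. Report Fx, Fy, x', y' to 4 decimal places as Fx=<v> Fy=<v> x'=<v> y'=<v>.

Fx=7.4200 Fy=1.6600 x'=-0.5160 y'=-4.6680

F_att = 1/2·(g−p) = 1/2·(13,7) = (6.5000,3.5000)
o1: d²=5 ≤ ρ²=36; F_rep = 23·(1,-2)/5² = (0.9200,-1.8400)
o2: d²=164 > ρ²=36 → inactive
o3: d²=52 > ρ²=36 → inactive
F = F_att + ΣF_rep = (7.4200,1.6600)
p' = p + 1/5·F = (-0.5160,-4.6680)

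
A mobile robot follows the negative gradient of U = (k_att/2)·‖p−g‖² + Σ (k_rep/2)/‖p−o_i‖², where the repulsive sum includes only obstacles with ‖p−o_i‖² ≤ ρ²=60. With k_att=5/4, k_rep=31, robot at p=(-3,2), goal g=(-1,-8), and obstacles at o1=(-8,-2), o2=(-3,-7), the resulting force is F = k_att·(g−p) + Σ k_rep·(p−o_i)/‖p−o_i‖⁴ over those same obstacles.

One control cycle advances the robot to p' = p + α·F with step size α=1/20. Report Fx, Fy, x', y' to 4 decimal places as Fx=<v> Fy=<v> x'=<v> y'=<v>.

F_att = 5/4·(g−p) = 5/4·(2,-10) = (2.5000,-12.5000)
o1: d²=41 ≤ ρ²=60; F_rep = 31·(5,4)/41² = (0.0922,0.0738)
o2: d²=81 > ρ²=60 → inactive
F = F_att + ΣF_rep = (2.5922,-12.4262)
p' = p + 1/20·F = (-2.8704,1.3787)

Fx=2.5922 Fy=-12.4262 x'=-2.8704 y'=1.3787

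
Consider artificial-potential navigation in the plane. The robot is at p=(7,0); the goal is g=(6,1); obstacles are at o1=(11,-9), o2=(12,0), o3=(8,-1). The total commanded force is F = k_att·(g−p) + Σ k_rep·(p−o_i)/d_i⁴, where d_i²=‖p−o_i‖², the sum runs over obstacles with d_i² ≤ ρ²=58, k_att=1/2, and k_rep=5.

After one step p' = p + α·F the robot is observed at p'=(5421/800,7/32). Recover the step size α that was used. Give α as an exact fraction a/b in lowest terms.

F_att = 1/2·(g−p) = 1/2·(-1,1) = (-0.5000,0.5000)
o1: d²=97 > ρ²=58 → inactive
o2: d²=25 ≤ ρ²=58; F_rep = 5·(-5,0)/25² = (-0.0400,0.0000)
o3: d²=2 ≤ ρ²=58; F_rep = 5·(-1,1)/2² = (-1.2500,1.2500)
F = F_att + ΣF_rep = (-1.7900,1.7500)
Δp = p'−p = (-0.2238,0.2188); α = Δx/Fx = (-179/800) / (-179/100) = 1/8
check: Δy/Fy = (7/32) / (7/4) = 1/8 ✓

α = 1/8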